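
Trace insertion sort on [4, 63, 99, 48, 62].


Initial: [4, 63, 99, 48, 62]
Insert 63: [4, 63, 99, 48, 62]
Insert 99: [4, 63, 99, 48, 62]
Insert 48: [4, 48, 63, 99, 62]
Insert 62: [4, 48, 62, 63, 99]

Sorted: [4, 48, 62, 63, 99]


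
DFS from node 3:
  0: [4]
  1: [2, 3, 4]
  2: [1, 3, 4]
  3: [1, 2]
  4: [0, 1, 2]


Visit 3, push [2, 1]
Visit 1, push [4, 2]
Visit 2, push [4]
Visit 4, push [0]
Visit 0, push []

DFS order: [3, 1, 2, 4, 0]


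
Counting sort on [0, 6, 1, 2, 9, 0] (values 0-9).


Input: [0, 6, 1, 2, 9, 0]
Counts: [2, 1, 1, 0, 0, 0, 1, 0, 0, 1]

Sorted: [0, 0, 1, 2, 6, 9]


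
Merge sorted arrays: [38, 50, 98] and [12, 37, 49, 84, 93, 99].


Take 12 from B
Take 37 from B
Take 38 from A
Take 49 from B
Take 50 from A
Take 84 from B
Take 93 from B
Take 98 from A

Merged: [12, 37, 38, 49, 50, 84, 93, 98, 99]


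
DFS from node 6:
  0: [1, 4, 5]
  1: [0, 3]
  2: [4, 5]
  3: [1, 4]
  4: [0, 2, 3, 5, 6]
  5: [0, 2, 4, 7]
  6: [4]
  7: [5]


Visit 6, push [4]
Visit 4, push [5, 3, 2, 0]
Visit 0, push [5, 1]
Visit 1, push [3]
Visit 3, push []
Visit 5, push [7, 2]
Visit 2, push []
Visit 7, push []

DFS order: [6, 4, 0, 1, 3, 5, 2, 7]


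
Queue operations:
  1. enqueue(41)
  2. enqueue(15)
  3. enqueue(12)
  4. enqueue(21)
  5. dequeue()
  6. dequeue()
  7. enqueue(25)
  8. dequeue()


enqueue(41) -> [41]
enqueue(15) -> [41, 15]
enqueue(12) -> [41, 15, 12]
enqueue(21) -> [41, 15, 12, 21]
dequeue()->41, [15, 12, 21]
dequeue()->15, [12, 21]
enqueue(25) -> [12, 21, 25]
dequeue()->12, [21, 25]

Final queue: [21, 25]


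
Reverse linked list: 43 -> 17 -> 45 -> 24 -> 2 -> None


Step 1: curr=43, set curr.next=prev(None) | reversed so far: 43
Step 2: curr=17, set curr.next=prev(43) | reversed so far: 17 -> 43
Step 3: curr=45, set curr.next=prev(17) | reversed so far: 45 -> 17 -> 43
Step 4: curr=24, set curr.next=prev(45) | reversed so far: 24 -> 45 -> 17 -> 43
Step 5: curr=2, set curr.next=prev(24) | reversed so far: 2 -> 24 -> 45 -> 17 -> 43

2 -> 24 -> 45 -> 17 -> 43 -> None


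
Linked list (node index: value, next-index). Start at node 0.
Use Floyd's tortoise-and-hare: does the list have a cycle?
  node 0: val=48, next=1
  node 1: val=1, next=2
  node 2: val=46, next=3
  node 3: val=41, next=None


Floyd's tortoise (slow, +1) and hare (fast, +2):
  init: slow=0, fast=0
  step 1: slow=1, fast=2
  step 2: fast 2->3->None, no cycle

Cycle: no


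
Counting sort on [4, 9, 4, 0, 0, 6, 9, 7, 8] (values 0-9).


Input: [4, 9, 4, 0, 0, 6, 9, 7, 8]
Counts: [2, 0, 0, 0, 2, 0, 1, 1, 1, 2]

Sorted: [0, 0, 4, 4, 6, 7, 8, 9, 9]


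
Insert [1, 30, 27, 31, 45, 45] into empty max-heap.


Insert 1: [1]
Insert 30: [30, 1]
Insert 27: [30, 1, 27]
Insert 31: [31, 30, 27, 1]
Insert 45: [45, 31, 27, 1, 30]
Insert 45: [45, 31, 45, 1, 30, 27]

Final heap: [45, 31, 45, 1, 30, 27]


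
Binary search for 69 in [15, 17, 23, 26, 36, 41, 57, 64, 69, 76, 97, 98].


Step 1: lo=0, hi=11, mid=5, val=41
Step 2: lo=6, hi=11, mid=8, val=69

Found at index 8


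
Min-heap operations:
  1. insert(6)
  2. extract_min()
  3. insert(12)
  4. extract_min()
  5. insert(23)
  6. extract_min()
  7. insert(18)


insert(6) -> [6]
extract_min()->6, []
insert(12) -> [12]
extract_min()->12, []
insert(23) -> [23]
extract_min()->23, []
insert(18) -> [18]

Final heap: [18]


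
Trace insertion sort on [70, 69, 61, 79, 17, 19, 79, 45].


Initial: [70, 69, 61, 79, 17, 19, 79, 45]
Insert 69: [69, 70, 61, 79, 17, 19, 79, 45]
Insert 61: [61, 69, 70, 79, 17, 19, 79, 45]
Insert 79: [61, 69, 70, 79, 17, 19, 79, 45]
Insert 17: [17, 61, 69, 70, 79, 19, 79, 45]
Insert 19: [17, 19, 61, 69, 70, 79, 79, 45]
Insert 79: [17, 19, 61, 69, 70, 79, 79, 45]
Insert 45: [17, 19, 45, 61, 69, 70, 79, 79]

Sorted: [17, 19, 45, 61, 69, 70, 79, 79]


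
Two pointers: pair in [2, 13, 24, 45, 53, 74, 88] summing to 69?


lo=0(2)+hi=6(88)=90
lo=0(2)+hi=5(74)=76
lo=0(2)+hi=4(53)=55
lo=1(13)+hi=4(53)=66
lo=2(24)+hi=4(53)=77
lo=2(24)+hi=3(45)=69

Yes: 24+45=69


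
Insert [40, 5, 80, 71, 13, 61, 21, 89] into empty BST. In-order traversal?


Insert 40: root
Insert 5: L from 40
Insert 80: R from 40
Insert 71: R from 40 -> L from 80
Insert 13: L from 40 -> R from 5
Insert 61: R from 40 -> L from 80 -> L from 71
Insert 21: L from 40 -> R from 5 -> R from 13
Insert 89: R from 40 -> R from 80

In-order: [5, 13, 21, 40, 61, 71, 80, 89]


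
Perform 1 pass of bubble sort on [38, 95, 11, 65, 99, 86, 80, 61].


Initial: [38, 95, 11, 65, 99, 86, 80, 61]
Pass 1: [38, 11, 65, 95, 86, 80, 61, 99] (5 swaps)

After 1 pass: [38, 11, 65, 95, 86, 80, 61, 99]


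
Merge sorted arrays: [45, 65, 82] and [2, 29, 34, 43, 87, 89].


Take 2 from B
Take 29 from B
Take 34 from B
Take 43 from B
Take 45 from A
Take 65 from A
Take 82 from A

Merged: [2, 29, 34, 43, 45, 65, 82, 87, 89]


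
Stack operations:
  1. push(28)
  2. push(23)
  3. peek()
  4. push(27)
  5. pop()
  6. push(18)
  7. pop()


push(28) -> [28]
push(23) -> [28, 23]
peek()->23
push(27) -> [28, 23, 27]
pop()->27, [28, 23]
push(18) -> [28, 23, 18]
pop()->18, [28, 23]

Final stack: [28, 23]


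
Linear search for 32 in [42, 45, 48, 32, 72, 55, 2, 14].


i=0: 42!=32
i=1: 45!=32
i=2: 48!=32
i=3: 32==32 found!

Found at 3, 4 comps


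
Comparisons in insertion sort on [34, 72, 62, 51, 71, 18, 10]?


Algorithm: insertion sort
Input: [34, 72, 62, 51, 71, 18, 10]
Sorted: [10, 18, 34, 51, 62, 71, 72]

19


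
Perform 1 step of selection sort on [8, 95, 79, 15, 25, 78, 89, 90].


Initial: [8, 95, 79, 15, 25, 78, 89, 90]
Step 1: min=8 at 0
  Swap: [8, 95, 79, 15, 25, 78, 89, 90]

After 1 step: [8, 95, 79, 15, 25, 78, 89, 90]


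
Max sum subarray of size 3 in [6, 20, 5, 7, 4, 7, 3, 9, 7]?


[0:3]: 31
[1:4]: 32
[2:5]: 16
[3:6]: 18
[4:7]: 14
[5:8]: 19
[6:9]: 19

Max: 32 at [1:4]


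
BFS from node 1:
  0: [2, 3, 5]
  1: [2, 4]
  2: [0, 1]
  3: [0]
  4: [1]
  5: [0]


Visit 1, enqueue [2, 4]
Visit 2, enqueue [0]
Visit 4, enqueue []
Visit 0, enqueue [3, 5]
Visit 3, enqueue []
Visit 5, enqueue []

BFS order: [1, 2, 4, 0, 3, 5]


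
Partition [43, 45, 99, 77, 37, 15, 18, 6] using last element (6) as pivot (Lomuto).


Pivot: 6
Place pivot at 0: [6, 45, 99, 77, 37, 15, 18, 43]

Partitioned: [6, 45, 99, 77, 37, 15, 18, 43]


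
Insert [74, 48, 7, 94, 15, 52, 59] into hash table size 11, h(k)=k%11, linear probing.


Insert 74: h=8 -> slot 8
Insert 48: h=4 -> slot 4
Insert 7: h=7 -> slot 7
Insert 94: h=6 -> slot 6
Insert 15: h=4, 1 probes -> slot 5
Insert 52: h=8, 1 probes -> slot 9
Insert 59: h=4, 6 probes -> slot 10

Table: [None, None, None, None, 48, 15, 94, 7, 74, 52, 59]


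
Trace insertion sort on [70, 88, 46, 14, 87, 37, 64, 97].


Initial: [70, 88, 46, 14, 87, 37, 64, 97]
Insert 88: [70, 88, 46, 14, 87, 37, 64, 97]
Insert 46: [46, 70, 88, 14, 87, 37, 64, 97]
Insert 14: [14, 46, 70, 88, 87, 37, 64, 97]
Insert 87: [14, 46, 70, 87, 88, 37, 64, 97]
Insert 37: [14, 37, 46, 70, 87, 88, 64, 97]
Insert 64: [14, 37, 46, 64, 70, 87, 88, 97]
Insert 97: [14, 37, 46, 64, 70, 87, 88, 97]

Sorted: [14, 37, 46, 64, 70, 87, 88, 97]


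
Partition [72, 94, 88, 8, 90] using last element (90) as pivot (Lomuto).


Pivot: 90
  72 <= 90: advance i (no swap)
  88 <= 90: swap -> [72, 88, 94, 8, 90]
  8 <= 90: swap -> [72, 88, 8, 94, 90]
Place pivot at 3: [72, 88, 8, 90, 94]

Partitioned: [72, 88, 8, 90, 94]


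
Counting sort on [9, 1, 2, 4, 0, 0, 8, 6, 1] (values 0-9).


Input: [9, 1, 2, 4, 0, 0, 8, 6, 1]
Counts: [2, 2, 1, 0, 1, 0, 1, 0, 1, 1]

Sorted: [0, 0, 1, 1, 2, 4, 6, 8, 9]


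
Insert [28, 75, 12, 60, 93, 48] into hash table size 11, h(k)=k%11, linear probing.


Insert 28: h=6 -> slot 6
Insert 75: h=9 -> slot 9
Insert 12: h=1 -> slot 1
Insert 60: h=5 -> slot 5
Insert 93: h=5, 2 probes -> slot 7
Insert 48: h=4 -> slot 4

Table: [None, 12, None, None, 48, 60, 28, 93, None, 75, None]


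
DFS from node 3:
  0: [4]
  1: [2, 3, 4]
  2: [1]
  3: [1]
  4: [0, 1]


Visit 3, push [1]
Visit 1, push [4, 2]
Visit 2, push []
Visit 4, push [0]
Visit 0, push []

DFS order: [3, 1, 2, 4, 0]


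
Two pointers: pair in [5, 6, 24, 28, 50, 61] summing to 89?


lo=0(5)+hi=5(61)=66
lo=1(6)+hi=5(61)=67
lo=2(24)+hi=5(61)=85
lo=3(28)+hi=5(61)=89

Yes: 28+61=89


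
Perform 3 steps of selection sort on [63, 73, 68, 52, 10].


Initial: [63, 73, 68, 52, 10]
Step 1: min=10 at 4
  Swap: [10, 73, 68, 52, 63]
Step 2: min=52 at 3
  Swap: [10, 52, 68, 73, 63]
Step 3: min=63 at 4
  Swap: [10, 52, 63, 73, 68]

After 3 steps: [10, 52, 63, 73, 68]


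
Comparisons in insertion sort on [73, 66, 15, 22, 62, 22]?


Algorithm: insertion sort
Input: [73, 66, 15, 22, 62, 22]
Sorted: [15, 22, 22, 62, 66, 73]

13


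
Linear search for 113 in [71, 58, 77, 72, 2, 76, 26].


i=0: 71!=113
i=1: 58!=113
i=2: 77!=113
i=3: 72!=113
i=4: 2!=113
i=5: 76!=113
i=6: 26!=113

Not found, 7 comps


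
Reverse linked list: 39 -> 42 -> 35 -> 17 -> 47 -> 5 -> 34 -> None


Step 1: curr=39, set curr.next=prev(None) | reversed so far: 39
Step 2: curr=42, set curr.next=prev(39) | reversed so far: 42 -> 39
Step 3: curr=35, set curr.next=prev(42) | reversed so far: 35 -> 42 -> 39
Step 4: curr=17, set curr.next=prev(35) | reversed so far: 17 -> 35 -> 42 -> 39
Step 5: curr=47, set curr.next=prev(17) | reversed so far: 47 -> 17 -> 35 -> 42 -> 39
Step 6: curr=5, set curr.next=prev(47) | reversed so far: 5 -> 47 -> 17 -> 35 -> 42 -> 39
Step 7: curr=34, set curr.next=prev(5) | reversed so far: 34 -> 5 -> 47 -> 17 -> 35 -> 42 -> 39

34 -> 5 -> 47 -> 17 -> 35 -> 42 -> 39 -> None


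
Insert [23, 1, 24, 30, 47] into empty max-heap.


Insert 23: [23]
Insert 1: [23, 1]
Insert 24: [24, 1, 23]
Insert 30: [30, 24, 23, 1]
Insert 47: [47, 30, 23, 1, 24]

Final heap: [47, 30, 23, 1, 24]


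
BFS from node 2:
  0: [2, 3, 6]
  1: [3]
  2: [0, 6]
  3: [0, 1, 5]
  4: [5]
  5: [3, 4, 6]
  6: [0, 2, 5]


Visit 2, enqueue [0, 6]
Visit 0, enqueue [3]
Visit 6, enqueue [5]
Visit 3, enqueue [1]
Visit 5, enqueue [4]
Visit 1, enqueue []
Visit 4, enqueue []

BFS order: [2, 0, 6, 3, 5, 1, 4]


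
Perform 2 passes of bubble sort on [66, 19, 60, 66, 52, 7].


Initial: [66, 19, 60, 66, 52, 7]
Pass 1: [19, 60, 66, 52, 7, 66] (4 swaps)
Pass 2: [19, 60, 52, 7, 66, 66] (2 swaps)

After 2 passes: [19, 60, 52, 7, 66, 66]


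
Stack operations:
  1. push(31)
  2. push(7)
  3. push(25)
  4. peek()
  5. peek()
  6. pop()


push(31) -> [31]
push(7) -> [31, 7]
push(25) -> [31, 7, 25]
peek()->25
peek()->25
pop()->25, [31, 7]

Final stack: [31, 7]


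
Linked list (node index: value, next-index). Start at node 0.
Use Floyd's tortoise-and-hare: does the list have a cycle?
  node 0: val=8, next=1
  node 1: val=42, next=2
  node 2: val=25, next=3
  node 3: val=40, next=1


Floyd's tortoise (slow, +1) and hare (fast, +2):
  init: slow=0, fast=0
  step 1: slow=1, fast=2
  step 2: slow=2, fast=1
  step 3: slow=3, fast=3
  slow == fast at node 3: cycle detected

Cycle: yes


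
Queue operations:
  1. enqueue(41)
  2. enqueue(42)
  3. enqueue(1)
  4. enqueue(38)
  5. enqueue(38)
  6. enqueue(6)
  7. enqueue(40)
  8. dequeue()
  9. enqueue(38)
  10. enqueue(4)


enqueue(41) -> [41]
enqueue(42) -> [41, 42]
enqueue(1) -> [41, 42, 1]
enqueue(38) -> [41, 42, 1, 38]
enqueue(38) -> [41, 42, 1, 38, 38]
enqueue(6) -> [41, 42, 1, 38, 38, 6]
enqueue(40) -> [41, 42, 1, 38, 38, 6, 40]
dequeue()->41, [42, 1, 38, 38, 6, 40]
enqueue(38) -> [42, 1, 38, 38, 6, 40, 38]
enqueue(4) -> [42, 1, 38, 38, 6, 40, 38, 4]

Final queue: [42, 1, 38, 38, 6, 40, 38, 4]


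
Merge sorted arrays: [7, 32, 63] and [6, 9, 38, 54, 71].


Take 6 from B
Take 7 from A
Take 9 from B
Take 32 from A
Take 38 from B
Take 54 from B
Take 63 from A

Merged: [6, 7, 9, 32, 38, 54, 63, 71]


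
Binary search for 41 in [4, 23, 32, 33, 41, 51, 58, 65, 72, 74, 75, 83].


Step 1: lo=0, hi=11, mid=5, val=51
Step 2: lo=0, hi=4, mid=2, val=32
Step 3: lo=3, hi=4, mid=3, val=33
Step 4: lo=4, hi=4, mid=4, val=41

Found at index 4


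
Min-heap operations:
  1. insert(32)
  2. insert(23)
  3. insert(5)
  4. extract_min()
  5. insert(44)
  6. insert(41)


insert(32) -> [32]
insert(23) -> [23, 32]
insert(5) -> [5, 32, 23]
extract_min()->5, [23, 32]
insert(44) -> [23, 32, 44]
insert(41) -> [23, 32, 44, 41]

Final heap: [23, 32, 44, 41]


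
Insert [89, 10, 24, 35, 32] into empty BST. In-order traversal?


Insert 89: root
Insert 10: L from 89
Insert 24: L from 89 -> R from 10
Insert 35: L from 89 -> R from 10 -> R from 24
Insert 32: L from 89 -> R from 10 -> R from 24 -> L from 35

In-order: [10, 24, 32, 35, 89]


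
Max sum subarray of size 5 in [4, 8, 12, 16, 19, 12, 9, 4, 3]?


[0:5]: 59
[1:6]: 67
[2:7]: 68
[3:8]: 60
[4:9]: 47

Max: 68 at [2:7]


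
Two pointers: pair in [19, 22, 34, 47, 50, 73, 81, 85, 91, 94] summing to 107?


lo=0(19)+hi=9(94)=113
lo=0(19)+hi=8(91)=110
lo=0(19)+hi=7(85)=104
lo=1(22)+hi=7(85)=107

Yes: 22+85=107


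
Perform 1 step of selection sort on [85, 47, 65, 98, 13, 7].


Initial: [85, 47, 65, 98, 13, 7]
Step 1: min=7 at 5
  Swap: [7, 47, 65, 98, 13, 85]

After 1 step: [7, 47, 65, 98, 13, 85]


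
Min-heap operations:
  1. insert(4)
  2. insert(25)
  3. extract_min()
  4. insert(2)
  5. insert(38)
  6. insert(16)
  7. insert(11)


insert(4) -> [4]
insert(25) -> [4, 25]
extract_min()->4, [25]
insert(2) -> [2, 25]
insert(38) -> [2, 25, 38]
insert(16) -> [2, 16, 38, 25]
insert(11) -> [2, 11, 38, 25, 16]

Final heap: [2, 11, 38, 25, 16]


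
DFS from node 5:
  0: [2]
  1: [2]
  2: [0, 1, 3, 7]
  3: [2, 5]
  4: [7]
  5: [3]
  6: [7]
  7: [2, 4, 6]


Visit 5, push [3]
Visit 3, push [2]
Visit 2, push [7, 1, 0]
Visit 0, push []
Visit 1, push []
Visit 7, push [6, 4]
Visit 4, push []
Visit 6, push []

DFS order: [5, 3, 2, 0, 1, 7, 4, 6]


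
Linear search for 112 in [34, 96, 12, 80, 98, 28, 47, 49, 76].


i=0: 34!=112
i=1: 96!=112
i=2: 12!=112
i=3: 80!=112
i=4: 98!=112
i=5: 28!=112
i=6: 47!=112
i=7: 49!=112
i=8: 76!=112

Not found, 9 comps


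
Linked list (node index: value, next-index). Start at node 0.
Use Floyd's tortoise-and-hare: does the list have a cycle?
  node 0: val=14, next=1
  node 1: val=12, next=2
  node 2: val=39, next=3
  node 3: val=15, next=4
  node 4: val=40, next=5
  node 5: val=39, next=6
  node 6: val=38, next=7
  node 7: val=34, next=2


Floyd's tortoise (slow, +1) and hare (fast, +2):
  init: slow=0, fast=0
  step 1: slow=1, fast=2
  step 2: slow=2, fast=4
  step 3: slow=3, fast=6
  step 4: slow=4, fast=2
  step 5: slow=5, fast=4
  step 6: slow=6, fast=6
  slow == fast at node 6: cycle detected

Cycle: yes


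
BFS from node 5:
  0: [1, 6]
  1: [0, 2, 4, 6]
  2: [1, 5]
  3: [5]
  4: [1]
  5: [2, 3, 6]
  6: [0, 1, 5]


Visit 5, enqueue [2, 3, 6]
Visit 2, enqueue [1]
Visit 3, enqueue []
Visit 6, enqueue [0]
Visit 1, enqueue [4]
Visit 0, enqueue []
Visit 4, enqueue []

BFS order: [5, 2, 3, 6, 1, 0, 4]


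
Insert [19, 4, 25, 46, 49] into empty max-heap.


Insert 19: [19]
Insert 4: [19, 4]
Insert 25: [25, 4, 19]
Insert 46: [46, 25, 19, 4]
Insert 49: [49, 46, 19, 4, 25]

Final heap: [49, 46, 19, 4, 25]


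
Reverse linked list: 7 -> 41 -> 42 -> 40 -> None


Step 1: curr=7, set curr.next=prev(None) | reversed so far: 7
Step 2: curr=41, set curr.next=prev(7) | reversed so far: 41 -> 7
Step 3: curr=42, set curr.next=prev(41) | reversed so far: 42 -> 41 -> 7
Step 4: curr=40, set curr.next=prev(42) | reversed so far: 40 -> 42 -> 41 -> 7

40 -> 42 -> 41 -> 7 -> None


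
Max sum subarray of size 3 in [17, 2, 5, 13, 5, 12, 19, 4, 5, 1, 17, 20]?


[0:3]: 24
[1:4]: 20
[2:5]: 23
[3:6]: 30
[4:7]: 36
[5:8]: 35
[6:9]: 28
[7:10]: 10
[8:11]: 23
[9:12]: 38

Max: 38 at [9:12]


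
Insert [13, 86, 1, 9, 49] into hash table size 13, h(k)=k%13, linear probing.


Insert 13: h=0 -> slot 0
Insert 86: h=8 -> slot 8
Insert 1: h=1 -> slot 1
Insert 9: h=9 -> slot 9
Insert 49: h=10 -> slot 10

Table: [13, 1, None, None, None, None, None, None, 86, 9, 49, None, None]


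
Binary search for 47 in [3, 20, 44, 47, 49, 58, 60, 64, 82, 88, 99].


Step 1: lo=0, hi=10, mid=5, val=58
Step 2: lo=0, hi=4, mid=2, val=44
Step 3: lo=3, hi=4, mid=3, val=47

Found at index 3


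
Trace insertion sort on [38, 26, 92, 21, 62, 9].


Initial: [38, 26, 92, 21, 62, 9]
Insert 26: [26, 38, 92, 21, 62, 9]
Insert 92: [26, 38, 92, 21, 62, 9]
Insert 21: [21, 26, 38, 92, 62, 9]
Insert 62: [21, 26, 38, 62, 92, 9]
Insert 9: [9, 21, 26, 38, 62, 92]

Sorted: [9, 21, 26, 38, 62, 92]


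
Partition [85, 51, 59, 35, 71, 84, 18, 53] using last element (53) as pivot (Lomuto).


Pivot: 53
  51 <= 53: swap -> [51, 85, 59, 35, 71, 84, 18, 53]
  35 <= 53: swap -> [51, 35, 59, 85, 71, 84, 18, 53]
  18 <= 53: swap -> [51, 35, 18, 85, 71, 84, 59, 53]
Place pivot at 3: [51, 35, 18, 53, 71, 84, 59, 85]

Partitioned: [51, 35, 18, 53, 71, 84, 59, 85]


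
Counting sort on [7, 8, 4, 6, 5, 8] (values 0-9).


Input: [7, 8, 4, 6, 5, 8]
Counts: [0, 0, 0, 0, 1, 1, 1, 1, 2, 0]

Sorted: [4, 5, 6, 7, 8, 8]


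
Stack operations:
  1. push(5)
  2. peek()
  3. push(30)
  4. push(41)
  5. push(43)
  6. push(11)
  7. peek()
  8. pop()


push(5) -> [5]
peek()->5
push(30) -> [5, 30]
push(41) -> [5, 30, 41]
push(43) -> [5, 30, 41, 43]
push(11) -> [5, 30, 41, 43, 11]
peek()->11
pop()->11, [5, 30, 41, 43]

Final stack: [5, 30, 41, 43]


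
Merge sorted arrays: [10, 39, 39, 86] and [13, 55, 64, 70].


Take 10 from A
Take 13 from B
Take 39 from A
Take 39 from A
Take 55 from B
Take 64 from B
Take 70 from B

Merged: [10, 13, 39, 39, 55, 64, 70, 86]


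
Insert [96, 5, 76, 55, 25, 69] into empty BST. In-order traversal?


Insert 96: root
Insert 5: L from 96
Insert 76: L from 96 -> R from 5
Insert 55: L from 96 -> R from 5 -> L from 76
Insert 25: L from 96 -> R from 5 -> L from 76 -> L from 55
Insert 69: L from 96 -> R from 5 -> L from 76 -> R from 55

In-order: [5, 25, 55, 69, 76, 96]


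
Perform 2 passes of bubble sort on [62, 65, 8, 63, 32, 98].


Initial: [62, 65, 8, 63, 32, 98]
Pass 1: [62, 8, 63, 32, 65, 98] (3 swaps)
Pass 2: [8, 62, 32, 63, 65, 98] (2 swaps)

After 2 passes: [8, 62, 32, 63, 65, 98]


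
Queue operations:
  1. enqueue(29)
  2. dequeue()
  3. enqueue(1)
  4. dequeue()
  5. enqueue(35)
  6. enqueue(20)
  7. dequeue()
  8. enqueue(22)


enqueue(29) -> [29]
dequeue()->29, []
enqueue(1) -> [1]
dequeue()->1, []
enqueue(35) -> [35]
enqueue(20) -> [35, 20]
dequeue()->35, [20]
enqueue(22) -> [20, 22]

Final queue: [20, 22]


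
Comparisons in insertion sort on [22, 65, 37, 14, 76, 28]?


Algorithm: insertion sort
Input: [22, 65, 37, 14, 76, 28]
Sorted: [14, 22, 28, 37, 65, 76]

11


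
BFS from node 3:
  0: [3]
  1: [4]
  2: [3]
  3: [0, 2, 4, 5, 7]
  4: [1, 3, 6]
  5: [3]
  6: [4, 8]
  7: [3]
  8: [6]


Visit 3, enqueue [0, 2, 4, 5, 7]
Visit 0, enqueue []
Visit 2, enqueue []
Visit 4, enqueue [1, 6]
Visit 5, enqueue []
Visit 7, enqueue []
Visit 1, enqueue []
Visit 6, enqueue [8]
Visit 8, enqueue []

BFS order: [3, 0, 2, 4, 5, 7, 1, 6, 8]


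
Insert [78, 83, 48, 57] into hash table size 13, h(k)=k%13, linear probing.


Insert 78: h=0 -> slot 0
Insert 83: h=5 -> slot 5
Insert 48: h=9 -> slot 9
Insert 57: h=5, 1 probes -> slot 6

Table: [78, None, None, None, None, 83, 57, None, None, 48, None, None, None]


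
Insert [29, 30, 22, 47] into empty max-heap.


Insert 29: [29]
Insert 30: [30, 29]
Insert 22: [30, 29, 22]
Insert 47: [47, 30, 22, 29]

Final heap: [47, 30, 22, 29]


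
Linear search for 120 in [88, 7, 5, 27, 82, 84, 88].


i=0: 88!=120
i=1: 7!=120
i=2: 5!=120
i=3: 27!=120
i=4: 82!=120
i=5: 84!=120
i=6: 88!=120

Not found, 7 comps


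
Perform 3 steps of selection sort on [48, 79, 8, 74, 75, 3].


Initial: [48, 79, 8, 74, 75, 3]
Step 1: min=3 at 5
  Swap: [3, 79, 8, 74, 75, 48]
Step 2: min=8 at 2
  Swap: [3, 8, 79, 74, 75, 48]
Step 3: min=48 at 5
  Swap: [3, 8, 48, 74, 75, 79]

After 3 steps: [3, 8, 48, 74, 75, 79]


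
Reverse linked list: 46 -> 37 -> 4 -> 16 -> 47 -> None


Step 1: curr=46, set curr.next=prev(None) | reversed so far: 46
Step 2: curr=37, set curr.next=prev(46) | reversed so far: 37 -> 46
Step 3: curr=4, set curr.next=prev(37) | reversed so far: 4 -> 37 -> 46
Step 4: curr=16, set curr.next=prev(4) | reversed so far: 16 -> 4 -> 37 -> 46
Step 5: curr=47, set curr.next=prev(16) | reversed so far: 47 -> 16 -> 4 -> 37 -> 46

47 -> 16 -> 4 -> 37 -> 46 -> None


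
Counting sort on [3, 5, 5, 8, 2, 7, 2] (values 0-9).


Input: [3, 5, 5, 8, 2, 7, 2]
Counts: [0, 0, 2, 1, 0, 2, 0, 1, 1, 0]

Sorted: [2, 2, 3, 5, 5, 7, 8]


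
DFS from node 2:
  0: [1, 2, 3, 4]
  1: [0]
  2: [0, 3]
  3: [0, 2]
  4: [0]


Visit 2, push [3, 0]
Visit 0, push [4, 3, 1]
Visit 1, push []
Visit 3, push []
Visit 4, push []

DFS order: [2, 0, 1, 3, 4]


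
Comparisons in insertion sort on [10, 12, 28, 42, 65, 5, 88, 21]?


Algorithm: insertion sort
Input: [10, 12, 28, 42, 65, 5, 88, 21]
Sorted: [5, 10, 12, 21, 28, 42, 65, 88]

15


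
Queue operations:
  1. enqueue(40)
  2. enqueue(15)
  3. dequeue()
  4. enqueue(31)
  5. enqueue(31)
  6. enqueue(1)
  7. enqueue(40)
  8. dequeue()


enqueue(40) -> [40]
enqueue(15) -> [40, 15]
dequeue()->40, [15]
enqueue(31) -> [15, 31]
enqueue(31) -> [15, 31, 31]
enqueue(1) -> [15, 31, 31, 1]
enqueue(40) -> [15, 31, 31, 1, 40]
dequeue()->15, [31, 31, 1, 40]

Final queue: [31, 31, 1, 40]


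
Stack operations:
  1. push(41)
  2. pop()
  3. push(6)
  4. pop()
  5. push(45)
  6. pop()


push(41) -> [41]
pop()->41, []
push(6) -> [6]
pop()->6, []
push(45) -> [45]
pop()->45, []

Final stack: []


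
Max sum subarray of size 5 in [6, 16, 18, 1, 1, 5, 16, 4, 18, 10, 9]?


[0:5]: 42
[1:6]: 41
[2:7]: 41
[3:8]: 27
[4:9]: 44
[5:10]: 53
[6:11]: 57

Max: 57 at [6:11]


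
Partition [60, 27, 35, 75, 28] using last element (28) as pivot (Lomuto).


Pivot: 28
  27 <= 28: swap -> [27, 60, 35, 75, 28]
Place pivot at 1: [27, 28, 35, 75, 60]

Partitioned: [27, 28, 35, 75, 60]


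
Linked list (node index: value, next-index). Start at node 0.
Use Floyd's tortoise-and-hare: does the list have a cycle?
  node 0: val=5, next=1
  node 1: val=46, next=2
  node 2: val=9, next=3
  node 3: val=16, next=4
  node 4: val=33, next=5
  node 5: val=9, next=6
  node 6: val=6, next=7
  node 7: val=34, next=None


Floyd's tortoise (slow, +1) and hare (fast, +2):
  init: slow=0, fast=0
  step 1: slow=1, fast=2
  step 2: slow=2, fast=4
  step 3: slow=3, fast=6
  step 4: fast 6->7->None, no cycle

Cycle: no


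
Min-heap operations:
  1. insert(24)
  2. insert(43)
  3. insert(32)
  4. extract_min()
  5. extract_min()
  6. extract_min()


insert(24) -> [24]
insert(43) -> [24, 43]
insert(32) -> [24, 43, 32]
extract_min()->24, [32, 43]
extract_min()->32, [43]
extract_min()->43, []

Final heap: []


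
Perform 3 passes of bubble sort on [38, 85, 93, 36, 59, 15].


Initial: [38, 85, 93, 36, 59, 15]
Pass 1: [38, 85, 36, 59, 15, 93] (3 swaps)
Pass 2: [38, 36, 59, 15, 85, 93] (3 swaps)
Pass 3: [36, 38, 15, 59, 85, 93] (2 swaps)

After 3 passes: [36, 38, 15, 59, 85, 93]


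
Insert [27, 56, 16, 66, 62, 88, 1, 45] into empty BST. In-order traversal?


Insert 27: root
Insert 56: R from 27
Insert 16: L from 27
Insert 66: R from 27 -> R from 56
Insert 62: R from 27 -> R from 56 -> L from 66
Insert 88: R from 27 -> R from 56 -> R from 66
Insert 1: L from 27 -> L from 16
Insert 45: R from 27 -> L from 56

In-order: [1, 16, 27, 45, 56, 62, 66, 88]


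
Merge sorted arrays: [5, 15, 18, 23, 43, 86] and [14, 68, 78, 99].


Take 5 from A
Take 14 from B
Take 15 from A
Take 18 from A
Take 23 from A
Take 43 from A
Take 68 from B
Take 78 from B
Take 86 from A

Merged: [5, 14, 15, 18, 23, 43, 68, 78, 86, 99]


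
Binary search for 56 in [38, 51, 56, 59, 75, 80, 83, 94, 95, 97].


Step 1: lo=0, hi=9, mid=4, val=75
Step 2: lo=0, hi=3, mid=1, val=51
Step 3: lo=2, hi=3, mid=2, val=56

Found at index 2


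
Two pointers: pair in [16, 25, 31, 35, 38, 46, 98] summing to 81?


lo=0(16)+hi=6(98)=114
lo=0(16)+hi=5(46)=62
lo=1(25)+hi=5(46)=71
lo=2(31)+hi=5(46)=77
lo=3(35)+hi=5(46)=81

Yes: 35+46=81


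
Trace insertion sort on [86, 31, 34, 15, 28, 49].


Initial: [86, 31, 34, 15, 28, 49]
Insert 31: [31, 86, 34, 15, 28, 49]
Insert 34: [31, 34, 86, 15, 28, 49]
Insert 15: [15, 31, 34, 86, 28, 49]
Insert 28: [15, 28, 31, 34, 86, 49]
Insert 49: [15, 28, 31, 34, 49, 86]

Sorted: [15, 28, 31, 34, 49, 86]


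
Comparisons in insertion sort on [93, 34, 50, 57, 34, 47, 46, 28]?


Algorithm: insertion sort
Input: [93, 34, 50, 57, 34, 47, 46, 28]
Sorted: [28, 34, 34, 46, 47, 50, 57, 93]

25


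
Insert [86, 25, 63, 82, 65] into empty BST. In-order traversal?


Insert 86: root
Insert 25: L from 86
Insert 63: L from 86 -> R from 25
Insert 82: L from 86 -> R from 25 -> R from 63
Insert 65: L from 86 -> R from 25 -> R from 63 -> L from 82

In-order: [25, 63, 65, 82, 86]


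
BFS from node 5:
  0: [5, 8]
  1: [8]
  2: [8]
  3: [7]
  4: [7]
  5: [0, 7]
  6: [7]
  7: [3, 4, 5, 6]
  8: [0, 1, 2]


Visit 5, enqueue [0, 7]
Visit 0, enqueue [8]
Visit 7, enqueue [3, 4, 6]
Visit 8, enqueue [1, 2]
Visit 3, enqueue []
Visit 4, enqueue []
Visit 6, enqueue []
Visit 1, enqueue []
Visit 2, enqueue []

BFS order: [5, 0, 7, 8, 3, 4, 6, 1, 2]


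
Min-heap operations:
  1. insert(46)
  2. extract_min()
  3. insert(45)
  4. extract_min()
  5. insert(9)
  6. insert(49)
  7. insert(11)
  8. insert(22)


insert(46) -> [46]
extract_min()->46, []
insert(45) -> [45]
extract_min()->45, []
insert(9) -> [9]
insert(49) -> [9, 49]
insert(11) -> [9, 49, 11]
insert(22) -> [9, 22, 11, 49]

Final heap: [9, 22, 11, 49]


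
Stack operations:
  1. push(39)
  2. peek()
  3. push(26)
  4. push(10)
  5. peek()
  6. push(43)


push(39) -> [39]
peek()->39
push(26) -> [39, 26]
push(10) -> [39, 26, 10]
peek()->10
push(43) -> [39, 26, 10, 43]

Final stack: [39, 26, 10, 43]


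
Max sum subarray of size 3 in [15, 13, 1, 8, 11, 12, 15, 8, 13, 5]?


[0:3]: 29
[1:4]: 22
[2:5]: 20
[3:6]: 31
[4:7]: 38
[5:8]: 35
[6:9]: 36
[7:10]: 26

Max: 38 at [4:7]


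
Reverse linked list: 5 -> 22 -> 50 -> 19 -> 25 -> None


Step 1: curr=5, set curr.next=prev(None) | reversed so far: 5
Step 2: curr=22, set curr.next=prev(5) | reversed so far: 22 -> 5
Step 3: curr=50, set curr.next=prev(22) | reversed so far: 50 -> 22 -> 5
Step 4: curr=19, set curr.next=prev(50) | reversed so far: 19 -> 50 -> 22 -> 5
Step 5: curr=25, set curr.next=prev(19) | reversed so far: 25 -> 19 -> 50 -> 22 -> 5

25 -> 19 -> 50 -> 22 -> 5 -> None


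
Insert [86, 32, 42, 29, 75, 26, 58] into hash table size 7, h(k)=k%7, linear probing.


Insert 86: h=2 -> slot 2
Insert 32: h=4 -> slot 4
Insert 42: h=0 -> slot 0
Insert 29: h=1 -> slot 1
Insert 75: h=5 -> slot 5
Insert 26: h=5, 1 probes -> slot 6
Insert 58: h=2, 1 probes -> slot 3

Table: [42, 29, 86, 58, 32, 75, 26]


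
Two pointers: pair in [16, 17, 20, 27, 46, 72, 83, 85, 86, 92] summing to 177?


lo=0(16)+hi=9(92)=108
lo=1(17)+hi=9(92)=109
lo=2(20)+hi=9(92)=112
lo=3(27)+hi=9(92)=119
lo=4(46)+hi=9(92)=138
lo=5(72)+hi=9(92)=164
lo=6(83)+hi=9(92)=175
lo=7(85)+hi=9(92)=177

Yes: 85+92=177


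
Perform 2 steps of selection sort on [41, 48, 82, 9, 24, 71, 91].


Initial: [41, 48, 82, 9, 24, 71, 91]
Step 1: min=9 at 3
  Swap: [9, 48, 82, 41, 24, 71, 91]
Step 2: min=24 at 4
  Swap: [9, 24, 82, 41, 48, 71, 91]

After 2 steps: [9, 24, 82, 41, 48, 71, 91]


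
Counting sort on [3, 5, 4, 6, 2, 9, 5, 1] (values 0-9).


Input: [3, 5, 4, 6, 2, 9, 5, 1]
Counts: [0, 1, 1, 1, 1, 2, 1, 0, 0, 1]

Sorted: [1, 2, 3, 4, 5, 5, 6, 9]


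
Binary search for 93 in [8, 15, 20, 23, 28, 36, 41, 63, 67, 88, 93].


Step 1: lo=0, hi=10, mid=5, val=36
Step 2: lo=6, hi=10, mid=8, val=67
Step 3: lo=9, hi=10, mid=9, val=88
Step 4: lo=10, hi=10, mid=10, val=93

Found at index 10


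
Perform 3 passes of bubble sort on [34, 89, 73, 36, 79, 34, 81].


Initial: [34, 89, 73, 36, 79, 34, 81]
Pass 1: [34, 73, 36, 79, 34, 81, 89] (5 swaps)
Pass 2: [34, 36, 73, 34, 79, 81, 89] (2 swaps)
Pass 3: [34, 36, 34, 73, 79, 81, 89] (1 swaps)

After 3 passes: [34, 36, 34, 73, 79, 81, 89]


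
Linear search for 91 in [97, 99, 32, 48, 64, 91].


i=0: 97!=91
i=1: 99!=91
i=2: 32!=91
i=3: 48!=91
i=4: 64!=91
i=5: 91==91 found!

Found at 5, 6 comps


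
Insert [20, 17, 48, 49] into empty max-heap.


Insert 20: [20]
Insert 17: [20, 17]
Insert 48: [48, 17, 20]
Insert 49: [49, 48, 20, 17]

Final heap: [49, 48, 20, 17]


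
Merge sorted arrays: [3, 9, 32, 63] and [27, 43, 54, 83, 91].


Take 3 from A
Take 9 from A
Take 27 from B
Take 32 from A
Take 43 from B
Take 54 from B
Take 63 from A

Merged: [3, 9, 27, 32, 43, 54, 63, 83, 91]


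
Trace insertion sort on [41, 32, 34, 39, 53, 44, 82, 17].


Initial: [41, 32, 34, 39, 53, 44, 82, 17]
Insert 32: [32, 41, 34, 39, 53, 44, 82, 17]
Insert 34: [32, 34, 41, 39, 53, 44, 82, 17]
Insert 39: [32, 34, 39, 41, 53, 44, 82, 17]
Insert 53: [32, 34, 39, 41, 53, 44, 82, 17]
Insert 44: [32, 34, 39, 41, 44, 53, 82, 17]
Insert 82: [32, 34, 39, 41, 44, 53, 82, 17]
Insert 17: [17, 32, 34, 39, 41, 44, 53, 82]

Sorted: [17, 32, 34, 39, 41, 44, 53, 82]


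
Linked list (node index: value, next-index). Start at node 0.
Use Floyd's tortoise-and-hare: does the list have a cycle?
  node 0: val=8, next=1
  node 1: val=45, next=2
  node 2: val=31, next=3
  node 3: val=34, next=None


Floyd's tortoise (slow, +1) and hare (fast, +2):
  init: slow=0, fast=0
  step 1: slow=1, fast=2
  step 2: fast 2->3->None, no cycle

Cycle: no


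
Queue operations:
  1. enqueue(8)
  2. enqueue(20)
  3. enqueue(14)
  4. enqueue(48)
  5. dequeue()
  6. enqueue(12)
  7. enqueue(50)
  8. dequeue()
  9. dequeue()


enqueue(8) -> [8]
enqueue(20) -> [8, 20]
enqueue(14) -> [8, 20, 14]
enqueue(48) -> [8, 20, 14, 48]
dequeue()->8, [20, 14, 48]
enqueue(12) -> [20, 14, 48, 12]
enqueue(50) -> [20, 14, 48, 12, 50]
dequeue()->20, [14, 48, 12, 50]
dequeue()->14, [48, 12, 50]

Final queue: [48, 12, 50]


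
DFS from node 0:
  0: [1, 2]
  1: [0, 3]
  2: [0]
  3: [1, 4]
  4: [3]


Visit 0, push [2, 1]
Visit 1, push [3]
Visit 3, push [4]
Visit 4, push []
Visit 2, push []

DFS order: [0, 1, 3, 4, 2]


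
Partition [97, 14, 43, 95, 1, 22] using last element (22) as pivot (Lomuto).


Pivot: 22
  14 <= 22: swap -> [14, 97, 43, 95, 1, 22]
  1 <= 22: swap -> [14, 1, 43, 95, 97, 22]
Place pivot at 2: [14, 1, 22, 95, 97, 43]

Partitioned: [14, 1, 22, 95, 97, 43]


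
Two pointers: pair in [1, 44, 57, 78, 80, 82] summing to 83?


lo=0(1)+hi=5(82)=83

Yes: 1+82=83


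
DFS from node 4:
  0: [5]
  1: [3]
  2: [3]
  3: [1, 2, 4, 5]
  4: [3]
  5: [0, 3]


Visit 4, push [3]
Visit 3, push [5, 2, 1]
Visit 1, push []
Visit 2, push []
Visit 5, push [0]
Visit 0, push []

DFS order: [4, 3, 1, 2, 5, 0]


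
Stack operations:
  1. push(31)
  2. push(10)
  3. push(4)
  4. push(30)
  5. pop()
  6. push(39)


push(31) -> [31]
push(10) -> [31, 10]
push(4) -> [31, 10, 4]
push(30) -> [31, 10, 4, 30]
pop()->30, [31, 10, 4]
push(39) -> [31, 10, 4, 39]

Final stack: [31, 10, 4, 39]


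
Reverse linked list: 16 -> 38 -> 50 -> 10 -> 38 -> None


Step 1: curr=16, set curr.next=prev(None) | reversed so far: 16
Step 2: curr=38, set curr.next=prev(16) | reversed so far: 38 -> 16
Step 3: curr=50, set curr.next=prev(38) | reversed so far: 50 -> 38 -> 16
Step 4: curr=10, set curr.next=prev(50) | reversed so far: 10 -> 50 -> 38 -> 16
Step 5: curr=38, set curr.next=prev(10) | reversed so far: 38 -> 10 -> 50 -> 38 -> 16

38 -> 10 -> 50 -> 38 -> 16 -> None


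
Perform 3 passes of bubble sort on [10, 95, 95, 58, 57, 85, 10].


Initial: [10, 95, 95, 58, 57, 85, 10]
Pass 1: [10, 95, 58, 57, 85, 10, 95] (4 swaps)
Pass 2: [10, 58, 57, 85, 10, 95, 95] (4 swaps)
Pass 3: [10, 57, 58, 10, 85, 95, 95] (2 swaps)

After 3 passes: [10, 57, 58, 10, 85, 95, 95]


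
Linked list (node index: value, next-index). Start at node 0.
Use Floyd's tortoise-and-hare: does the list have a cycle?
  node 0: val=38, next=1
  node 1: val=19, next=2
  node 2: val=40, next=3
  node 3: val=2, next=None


Floyd's tortoise (slow, +1) and hare (fast, +2):
  init: slow=0, fast=0
  step 1: slow=1, fast=2
  step 2: fast 2->3->None, no cycle

Cycle: no


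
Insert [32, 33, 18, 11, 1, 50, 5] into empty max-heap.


Insert 32: [32]
Insert 33: [33, 32]
Insert 18: [33, 32, 18]
Insert 11: [33, 32, 18, 11]
Insert 1: [33, 32, 18, 11, 1]
Insert 50: [50, 32, 33, 11, 1, 18]
Insert 5: [50, 32, 33, 11, 1, 18, 5]

Final heap: [50, 32, 33, 11, 1, 18, 5]


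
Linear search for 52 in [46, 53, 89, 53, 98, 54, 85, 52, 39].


i=0: 46!=52
i=1: 53!=52
i=2: 89!=52
i=3: 53!=52
i=4: 98!=52
i=5: 54!=52
i=6: 85!=52
i=7: 52==52 found!

Found at 7, 8 comps


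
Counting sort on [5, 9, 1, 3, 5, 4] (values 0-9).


Input: [5, 9, 1, 3, 5, 4]
Counts: [0, 1, 0, 1, 1, 2, 0, 0, 0, 1]

Sorted: [1, 3, 4, 5, 5, 9]


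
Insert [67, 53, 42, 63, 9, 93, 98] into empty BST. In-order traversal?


Insert 67: root
Insert 53: L from 67
Insert 42: L from 67 -> L from 53
Insert 63: L from 67 -> R from 53
Insert 9: L from 67 -> L from 53 -> L from 42
Insert 93: R from 67
Insert 98: R from 67 -> R from 93

In-order: [9, 42, 53, 63, 67, 93, 98]


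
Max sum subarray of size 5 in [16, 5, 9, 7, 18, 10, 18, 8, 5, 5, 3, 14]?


[0:5]: 55
[1:6]: 49
[2:7]: 62
[3:8]: 61
[4:9]: 59
[5:10]: 46
[6:11]: 39
[7:12]: 35

Max: 62 at [2:7]


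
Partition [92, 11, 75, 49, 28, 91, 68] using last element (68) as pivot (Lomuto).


Pivot: 68
  11 <= 68: swap -> [11, 92, 75, 49, 28, 91, 68]
  49 <= 68: swap -> [11, 49, 75, 92, 28, 91, 68]
  28 <= 68: swap -> [11, 49, 28, 92, 75, 91, 68]
Place pivot at 3: [11, 49, 28, 68, 75, 91, 92]

Partitioned: [11, 49, 28, 68, 75, 91, 92]


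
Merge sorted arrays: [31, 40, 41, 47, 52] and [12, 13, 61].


Take 12 from B
Take 13 from B
Take 31 from A
Take 40 from A
Take 41 from A
Take 47 from A
Take 52 from A

Merged: [12, 13, 31, 40, 41, 47, 52, 61]


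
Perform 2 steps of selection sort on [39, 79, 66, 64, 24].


Initial: [39, 79, 66, 64, 24]
Step 1: min=24 at 4
  Swap: [24, 79, 66, 64, 39]
Step 2: min=39 at 4
  Swap: [24, 39, 66, 64, 79]

After 2 steps: [24, 39, 66, 64, 79]


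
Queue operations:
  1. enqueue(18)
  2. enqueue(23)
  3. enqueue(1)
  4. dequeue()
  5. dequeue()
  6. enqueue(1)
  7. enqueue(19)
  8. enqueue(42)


enqueue(18) -> [18]
enqueue(23) -> [18, 23]
enqueue(1) -> [18, 23, 1]
dequeue()->18, [23, 1]
dequeue()->23, [1]
enqueue(1) -> [1, 1]
enqueue(19) -> [1, 1, 19]
enqueue(42) -> [1, 1, 19, 42]

Final queue: [1, 1, 19, 42]


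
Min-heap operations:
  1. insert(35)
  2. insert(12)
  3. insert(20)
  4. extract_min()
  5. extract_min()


insert(35) -> [35]
insert(12) -> [12, 35]
insert(20) -> [12, 35, 20]
extract_min()->12, [20, 35]
extract_min()->20, [35]

Final heap: [35]


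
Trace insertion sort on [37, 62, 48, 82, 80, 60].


Initial: [37, 62, 48, 82, 80, 60]
Insert 62: [37, 62, 48, 82, 80, 60]
Insert 48: [37, 48, 62, 82, 80, 60]
Insert 82: [37, 48, 62, 82, 80, 60]
Insert 80: [37, 48, 62, 80, 82, 60]
Insert 60: [37, 48, 60, 62, 80, 82]

Sorted: [37, 48, 60, 62, 80, 82]


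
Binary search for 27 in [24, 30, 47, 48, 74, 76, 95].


Step 1: lo=0, hi=6, mid=3, val=48
Step 2: lo=0, hi=2, mid=1, val=30
Step 3: lo=0, hi=0, mid=0, val=24

Not found


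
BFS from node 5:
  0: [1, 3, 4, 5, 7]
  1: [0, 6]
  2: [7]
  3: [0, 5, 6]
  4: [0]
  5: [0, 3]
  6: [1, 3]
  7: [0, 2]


Visit 5, enqueue [0, 3]
Visit 0, enqueue [1, 4, 7]
Visit 3, enqueue [6]
Visit 1, enqueue []
Visit 4, enqueue []
Visit 7, enqueue [2]
Visit 6, enqueue []
Visit 2, enqueue []

BFS order: [5, 0, 3, 1, 4, 7, 6, 2]


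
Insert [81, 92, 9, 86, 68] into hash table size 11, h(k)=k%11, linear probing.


Insert 81: h=4 -> slot 4
Insert 92: h=4, 1 probes -> slot 5
Insert 9: h=9 -> slot 9
Insert 86: h=9, 1 probes -> slot 10
Insert 68: h=2 -> slot 2

Table: [None, None, 68, None, 81, 92, None, None, None, 9, 86]


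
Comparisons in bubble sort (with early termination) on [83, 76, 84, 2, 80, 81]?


Algorithm: bubble sort (with early termination)
Input: [83, 76, 84, 2, 80, 81]
Sorted: [2, 76, 80, 81, 83, 84]

14


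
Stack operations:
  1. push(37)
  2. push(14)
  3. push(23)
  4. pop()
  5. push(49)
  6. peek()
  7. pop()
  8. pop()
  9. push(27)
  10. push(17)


push(37) -> [37]
push(14) -> [37, 14]
push(23) -> [37, 14, 23]
pop()->23, [37, 14]
push(49) -> [37, 14, 49]
peek()->49
pop()->49, [37, 14]
pop()->14, [37]
push(27) -> [37, 27]
push(17) -> [37, 27, 17]

Final stack: [37, 27, 17]


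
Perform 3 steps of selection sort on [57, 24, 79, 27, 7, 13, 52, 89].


Initial: [57, 24, 79, 27, 7, 13, 52, 89]
Step 1: min=7 at 4
  Swap: [7, 24, 79, 27, 57, 13, 52, 89]
Step 2: min=13 at 5
  Swap: [7, 13, 79, 27, 57, 24, 52, 89]
Step 3: min=24 at 5
  Swap: [7, 13, 24, 27, 57, 79, 52, 89]

After 3 steps: [7, 13, 24, 27, 57, 79, 52, 89]


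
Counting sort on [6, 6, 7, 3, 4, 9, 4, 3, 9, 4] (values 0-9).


Input: [6, 6, 7, 3, 4, 9, 4, 3, 9, 4]
Counts: [0, 0, 0, 2, 3, 0, 2, 1, 0, 2]

Sorted: [3, 3, 4, 4, 4, 6, 6, 7, 9, 9]


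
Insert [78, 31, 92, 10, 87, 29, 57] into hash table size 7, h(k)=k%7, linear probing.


Insert 78: h=1 -> slot 1
Insert 31: h=3 -> slot 3
Insert 92: h=1, 1 probes -> slot 2
Insert 10: h=3, 1 probes -> slot 4
Insert 87: h=3, 2 probes -> slot 5
Insert 29: h=1, 5 probes -> slot 6
Insert 57: h=1, 6 probes -> slot 0

Table: [57, 78, 92, 31, 10, 87, 29]


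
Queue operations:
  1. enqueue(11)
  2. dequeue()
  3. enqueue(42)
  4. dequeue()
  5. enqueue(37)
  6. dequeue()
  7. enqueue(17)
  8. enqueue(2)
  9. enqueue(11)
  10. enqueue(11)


enqueue(11) -> [11]
dequeue()->11, []
enqueue(42) -> [42]
dequeue()->42, []
enqueue(37) -> [37]
dequeue()->37, []
enqueue(17) -> [17]
enqueue(2) -> [17, 2]
enqueue(11) -> [17, 2, 11]
enqueue(11) -> [17, 2, 11, 11]

Final queue: [17, 2, 11, 11]


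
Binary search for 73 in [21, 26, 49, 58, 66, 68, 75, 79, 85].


Step 1: lo=0, hi=8, mid=4, val=66
Step 2: lo=5, hi=8, mid=6, val=75
Step 3: lo=5, hi=5, mid=5, val=68

Not found


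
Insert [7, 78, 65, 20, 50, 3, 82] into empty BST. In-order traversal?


Insert 7: root
Insert 78: R from 7
Insert 65: R from 7 -> L from 78
Insert 20: R from 7 -> L from 78 -> L from 65
Insert 50: R from 7 -> L from 78 -> L from 65 -> R from 20
Insert 3: L from 7
Insert 82: R from 7 -> R from 78

In-order: [3, 7, 20, 50, 65, 78, 82]


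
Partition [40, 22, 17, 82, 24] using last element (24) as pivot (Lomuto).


Pivot: 24
  22 <= 24: swap -> [22, 40, 17, 82, 24]
  17 <= 24: swap -> [22, 17, 40, 82, 24]
Place pivot at 2: [22, 17, 24, 82, 40]

Partitioned: [22, 17, 24, 82, 40]


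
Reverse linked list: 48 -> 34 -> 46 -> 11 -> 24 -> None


Step 1: curr=48, set curr.next=prev(None) | reversed so far: 48
Step 2: curr=34, set curr.next=prev(48) | reversed so far: 34 -> 48
Step 3: curr=46, set curr.next=prev(34) | reversed so far: 46 -> 34 -> 48
Step 4: curr=11, set curr.next=prev(46) | reversed so far: 11 -> 46 -> 34 -> 48
Step 5: curr=24, set curr.next=prev(11) | reversed so far: 24 -> 11 -> 46 -> 34 -> 48

24 -> 11 -> 46 -> 34 -> 48 -> None


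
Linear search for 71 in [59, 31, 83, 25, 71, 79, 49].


i=0: 59!=71
i=1: 31!=71
i=2: 83!=71
i=3: 25!=71
i=4: 71==71 found!

Found at 4, 5 comps


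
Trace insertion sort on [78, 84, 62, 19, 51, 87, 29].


Initial: [78, 84, 62, 19, 51, 87, 29]
Insert 84: [78, 84, 62, 19, 51, 87, 29]
Insert 62: [62, 78, 84, 19, 51, 87, 29]
Insert 19: [19, 62, 78, 84, 51, 87, 29]
Insert 51: [19, 51, 62, 78, 84, 87, 29]
Insert 87: [19, 51, 62, 78, 84, 87, 29]
Insert 29: [19, 29, 51, 62, 78, 84, 87]

Sorted: [19, 29, 51, 62, 78, 84, 87]


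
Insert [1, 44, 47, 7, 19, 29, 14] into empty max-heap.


Insert 1: [1]
Insert 44: [44, 1]
Insert 47: [47, 1, 44]
Insert 7: [47, 7, 44, 1]
Insert 19: [47, 19, 44, 1, 7]
Insert 29: [47, 19, 44, 1, 7, 29]
Insert 14: [47, 19, 44, 1, 7, 29, 14]

Final heap: [47, 19, 44, 1, 7, 29, 14]
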